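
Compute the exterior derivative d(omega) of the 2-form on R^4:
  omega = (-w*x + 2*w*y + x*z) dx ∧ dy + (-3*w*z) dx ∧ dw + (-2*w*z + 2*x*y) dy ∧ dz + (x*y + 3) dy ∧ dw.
d(omega) = (x + 2*y) dx ∧ dy ∧ dz + (-x + 3*y) dx ∧ dy ∧ dw + (3*w) dx ∧ dz ∧ dw + (-2*z) dy ∧ dz ∧ dw

For a 2-form omega = sum_{i<j} g_{ij} dx_i ∧ dx_j, the exterior derivative is
  d(omega) = sum_{i<j} d(g_{ij}) ∧ dx_i ∧ dx_j = sum_{i<j, k} (∂g_{ij}/∂x_k) dx_k ∧ dx_i ∧ dx_j.
Expand each term, using dx_k ∧ dx_i ∧ dx_j = sgn(permutation) dx_{(a)} ∧ dx_{(b)} ∧ dx_{(c)} with (a < b < c) sorted:
  d(-w*x + 2*w*y + x*z) includes (∂/∂z)(-w*x + 2*w*y + x*z) dz = (x) dz, which multiplied by dx ∧ dy gives (x) dx ∧ dy ∧ dz
  d(-w*x + 2*w*y + x*z) includes (∂/∂w)(-w*x + 2*w*y + x*z) dw = (-x + 2*y) dw, which multiplied by dx ∧ dy gives (-x + 2*y) dx ∧ dy ∧ dw
  d(-3*w*z) includes (∂/∂z)(-3*w*z) dz = (-3*w) dz, which multiplied by dx ∧ dw gives (3*w) dx ∧ dz ∧ dw
  d(-2*w*z + 2*x*y) includes (∂/∂x)(-2*w*z + 2*x*y) dx = (2*y) dx, which multiplied by dy ∧ dz gives (2*y) dx ∧ dy ∧ dz
  d(-2*w*z + 2*x*y) includes (∂/∂w)(-2*w*z + 2*x*y) dw = (-2*z) dw, which multiplied by dy ∧ dz gives (-2*z) dy ∧ dz ∧ dw
  d(x*y + 3) includes (∂/∂x)(x*y + 3) dx = (y) dx, which multiplied by dy ∧ dw gives (y) dx ∧ dy ∧ dw
Collecting like 3-forms: d(omega) = (x + 2*y) dx ∧ dy ∧ dz + (-x + 3*y) dx ∧ dy ∧ dw + (3*w) dx ∧ dz ∧ dw + (-2*z) dy ∧ dz ∧ dw.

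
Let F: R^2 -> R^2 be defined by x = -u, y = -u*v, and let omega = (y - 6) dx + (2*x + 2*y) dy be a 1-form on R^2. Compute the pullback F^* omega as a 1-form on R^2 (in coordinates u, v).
F^* omega = (2*u*v^2 + 3*u*v + 6) du + (2*u^2*(v + 1)) dv

Using F^*(f dg) = (f ∘ F) d(g ∘ F), substitute each coordinate x_i by F_i(u, v) in f_i, and replace dx_i by d F_i = (∂F_i/∂u) du + (∂F_i/∂v) dv.
  For the x component: f_1(F) = -u*v - 6; d F_1 = (-1) du + (0) dv
  For the y component: f_2(F) = 2*u*(-v - 1); d F_2 = (-v) du + (-u) dv
Combining and collecting du, dv coefficients:
  coeff of du: 2*u*v^2 + 3*u*v + 6
  coeff of dv: 2*u^2*(v + 1)
F^* omega = (2*u*v^2 + 3*u*v + 6) du + (2*u^2*(v + 1)) dv.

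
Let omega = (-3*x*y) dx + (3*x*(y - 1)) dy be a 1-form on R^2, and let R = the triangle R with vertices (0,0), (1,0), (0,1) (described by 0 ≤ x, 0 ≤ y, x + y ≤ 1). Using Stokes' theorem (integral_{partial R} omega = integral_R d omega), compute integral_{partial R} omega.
integral_(partial R) omega = -1/2

Stokes: integral_partial_R omega = integral_R d omega with d omega = (∂Q/∂x - ∂P/∂y) dx ∧ dy.
  ∂Q/∂x = 3*y - 3
  ∂P/∂y = -3*x
  integrand = ∂Q/∂x - ∂P/∂y = 3*x + 3*y - 3.
Integrating over R: integral_0^1 integral_0^{1-x} (3*x + 3*y - 3) dy dx = -1/2.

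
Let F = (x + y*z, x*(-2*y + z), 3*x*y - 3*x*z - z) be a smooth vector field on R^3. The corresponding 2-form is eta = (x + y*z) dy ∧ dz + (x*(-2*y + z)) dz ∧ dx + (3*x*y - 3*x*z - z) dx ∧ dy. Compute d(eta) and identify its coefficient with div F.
d(eta) = (-5*x) dx ∧ dy ∧ dz; div F = -5*x

For a 2-form in R^3 of the form above, applying d gives a 3-form with coefficient ∂P/∂x + ∂Q/∂y + ∂R/∂z:
  ∂P/∂x = 1
  ∂Q/∂y = -2*x
  ∂R/∂z = -3*x - 1
Sum = -5*x, which is exactly div F.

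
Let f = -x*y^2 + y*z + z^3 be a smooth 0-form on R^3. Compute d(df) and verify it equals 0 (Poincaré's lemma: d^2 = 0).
d(df) = 0

Step 1: df = sum_i (∂f/∂x_i) dx_i = (-y^2) dx + (-2*x*y + z) dy + (y + 3*z^2) dz.
Step 2: Apply d again. Using the 1-form formula, the coefficient of dx ∧ dy in d(df) is ∂^2 f/∂x ∂y - ∂^2 f/∂y ∂x = (-2*y) - (-2*y) = 0 (equality of mixed partials for smooth f).
Similarly for dx ∧ dz and dy ∧ dz — all coefficients vanish. So d(df) = 0.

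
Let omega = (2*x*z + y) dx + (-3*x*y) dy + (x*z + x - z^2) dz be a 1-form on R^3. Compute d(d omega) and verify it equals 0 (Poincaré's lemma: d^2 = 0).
d(d omega) = 0

Step 1: d omega = sum_{i<j} (∂f_j/∂x_i - ∂f_i/∂x_j) dx_i ∧ dx_j:
  coeff of dx ∧ dy: -3*y - 1
  coeff of dx ∧ dz: -2*x + z + 1
  coeff of dy ∧ dz: 0
Step 2: Apply d again to each 2-form coefficient. The only possible 3-form in R^3 is dx ∧ dy ∧ dz, with coefficient
  ∂(coeff of dy∧dz)/∂x - ∂(coeff of dx∧dz)/∂y + ∂(coeff of dx∧dy)/∂z
  = ∂/∂x (0) - ∂/∂y (-2*x + z + 1) + ∂/∂z (-3*y - 1).
Each of these terms simplifies to sums of mixed partials that cancel in pairs. The result is 0 (by equality of mixed partials for smooth functions — Schwarz / Clairaut).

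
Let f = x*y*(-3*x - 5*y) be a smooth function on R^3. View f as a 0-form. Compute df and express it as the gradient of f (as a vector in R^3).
df = (y*(-6*x - 5*y)) dx + (x*(-3*x - 10*y)) dy + (0) dz; grad f = (y*(-6*x - 5*y), x*(-3*x - 10*y), 0)

For a 0-form f, d f = (∂f/∂x) dx + (∂f/∂y) dy + (∂f/∂z) dz. The components of the vector representation are exactly the entries of grad f in Cartesian coordinates:
  ∂f/∂x = y*(-6*x - 5*y)
  ∂f/∂y = x*(-3*x - 10*y)
  ∂f/∂z = 0.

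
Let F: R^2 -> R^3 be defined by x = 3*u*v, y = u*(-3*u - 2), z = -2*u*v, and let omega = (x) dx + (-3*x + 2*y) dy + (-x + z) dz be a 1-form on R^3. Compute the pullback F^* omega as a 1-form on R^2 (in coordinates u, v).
F^* omega = (u*(36*u^2 + 54*u*v + 36*u + 19*v^2 + 18*v + 8)) du + (19*u^2*v) dv

Using F^*(f dg) = (f ∘ F) d(g ∘ F), substitute each coordinate x_i by F_i(u, v) in f_i, and replace dx_i by d F_i = (∂F_i/∂u) du + (∂F_i/∂v) dv.
  For the x component: f_1(F) = 3*u*v; d F_1 = (3*v) du + (3*u) dv
  For the y component: f_2(F) = u*(-6*u - 9*v - 4); d F_2 = (-6*u - 2) du + (0) dv
  For the z component: f_3(F) = -5*u*v; d F_3 = (-2*v) du + (-2*u) dv
Combining and collecting du, dv coefficients:
  coeff of du: u*(36*u^2 + 54*u*v + 36*u + 19*v^2 + 18*v + 8)
  coeff of dv: 19*u^2*v
F^* omega = (u*(36*u^2 + 54*u*v + 36*u + 19*v^2 + 18*v + 8)) du + (19*u^2*v) dv.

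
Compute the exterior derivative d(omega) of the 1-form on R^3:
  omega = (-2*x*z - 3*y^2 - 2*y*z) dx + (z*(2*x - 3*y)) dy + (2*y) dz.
d(omega) = (6*y + 4*z) dx ∧ dy + (2*x + 2*y) dx ∧ dz + (-2*x + 3*y + 2) dy ∧ dz

For a 1-form omega = sum_i f_i dx_i, the exterior derivative is
  d(omega) = sum_{i < j} (∂f_j/∂x_i - ∂f_i/∂x_j) dx_i ∧ dx_j.
  coefficient of dx ∧ dy: ∂f_2/∂x - ∂f_1/∂y = ∂(z*(2*x - 3*y))/∂x - ∂(-2*x*z - 3*y^2 - 2*y*z)/∂y = 6*y + 4*z
  coefficient of dx ∧ dz: ∂f_3/∂x - ∂f_1/∂z = ∂(2*y)/∂x - ∂(-2*x*z - 3*y^2 - 2*y*z)/∂z = 2*x + 2*y
  coefficient of dy ∧ dz: ∂f_3/∂y - ∂f_2/∂z = ∂(2*y)/∂y - ∂(z*(2*x - 3*y))/∂z = -2*x + 3*y + 2
Assembling: d(omega) = (6*y + 4*z) dx ∧ dy + (2*x + 2*y) dx ∧ dz + (-2*x + 3*y + 2) dy ∧ dz.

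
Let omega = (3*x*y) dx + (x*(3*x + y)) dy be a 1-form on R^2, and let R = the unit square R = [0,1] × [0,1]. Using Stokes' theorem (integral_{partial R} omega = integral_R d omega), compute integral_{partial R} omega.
integral_(partial R) omega = 2

Stokes: integral_partial_R omega = integral_R d omega with d omega = (∂Q/∂x - ∂P/∂y) dx ∧ dy.
  ∂Q/∂x = 6*x + y
  ∂P/∂y = 3*x
  integrand = ∂Q/∂x - ∂P/∂y = 3*x + y.
Integrating over R: integral_0^1 integral_0^1 (3*x + y) dx dy = 2.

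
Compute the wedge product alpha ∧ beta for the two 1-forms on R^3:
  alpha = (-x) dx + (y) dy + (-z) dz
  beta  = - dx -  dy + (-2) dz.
alpha ∧ beta = (x + y) dx ∧ dy + (2*x - z) dx ∧ dz + (-2*y - z) dy ∧ dz

Distribute the wedge, using dx_i ∧ dx_j = -dx_j ∧ dx_i and dx_i ∧ dx_i = 0. For each pair (i, j) with i < j, the coefficient of dx_i ∧ dx_j in alpha ∧ beta is (alpha_i * beta_j - alpha_j * beta_i). Collecting: alpha ∧ beta = (x + y) dx ∧ dy + (2*x - z) dx ∧ dz + (-2*y - z) dy ∧ dz.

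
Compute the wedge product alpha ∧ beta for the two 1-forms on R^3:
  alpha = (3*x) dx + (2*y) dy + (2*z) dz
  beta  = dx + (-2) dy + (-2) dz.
alpha ∧ beta = (-6*x - 2*y) dx ∧ dy + (-6*x - 2*z) dx ∧ dz + (-4*y + 4*z) dy ∧ dz

Distribute the wedge, using dx_i ∧ dx_j = -dx_j ∧ dx_i and dx_i ∧ dx_i = 0. For each pair (i, j) with i < j, the coefficient of dx_i ∧ dx_j in alpha ∧ beta is (alpha_i * beta_j - alpha_j * beta_i). Collecting: alpha ∧ beta = (-6*x - 2*y) dx ∧ dy + (-6*x - 2*z) dx ∧ dz + (-4*y + 4*z) dy ∧ dz.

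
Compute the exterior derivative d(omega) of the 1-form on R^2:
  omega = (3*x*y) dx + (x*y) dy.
d(omega) = (-3*x + y) dx ∧ dy

For a 1-form omega = sum_i f_i dx_i, the exterior derivative is
  d(omega) = sum_{i < j} (∂f_j/∂x_i - ∂f_i/∂x_j) dx_i ∧ dx_j.
  coefficient of dx ∧ dy: ∂f_2/∂x - ∂f_1/∂y = ∂(x*y)/∂x - ∂(3*x*y)/∂y = -3*x + y
Assembling: d(omega) = (-3*x + y) dx ∧ dy.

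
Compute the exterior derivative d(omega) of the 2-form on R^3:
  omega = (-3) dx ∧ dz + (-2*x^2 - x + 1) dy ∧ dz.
d(omega) = (-4*x - 1) dx ∧ dy ∧ dz

For a 2-form omega = sum_{i<j} g_{ij} dx_i ∧ dx_j, the exterior derivative is
  d(omega) = sum_{i<j} d(g_{ij}) ∧ dx_i ∧ dx_j = sum_{i<j, k} (∂g_{ij}/∂x_k) dx_k ∧ dx_i ∧ dx_j.
Expand each term, using dx_k ∧ dx_i ∧ dx_j = sgn(permutation) dx_{(a)} ∧ dx_{(b)} ∧ dx_{(c)} with (a < b < c) sorted:
  d(-2*x^2 - x + 1) includes (∂/∂x)(-2*x^2 - x + 1) dx = (-4*x - 1) dx, which multiplied by dy ∧ dz gives (-4*x - 1) dx ∧ dy ∧ dz
Collecting like 3-forms: d(omega) = (-4*x - 1) dx ∧ dy ∧ dz.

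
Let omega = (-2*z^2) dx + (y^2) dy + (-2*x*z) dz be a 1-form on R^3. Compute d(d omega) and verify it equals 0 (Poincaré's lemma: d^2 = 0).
d(d omega) = 0

Step 1: d omega = sum_{i<j} (∂f_j/∂x_i - ∂f_i/∂x_j) dx_i ∧ dx_j:
  coeff of dx ∧ dy: 0
  coeff of dx ∧ dz: 2*z
  coeff of dy ∧ dz: 0
Step 2: Apply d again to each 2-form coefficient. The only possible 3-form in R^3 is dx ∧ dy ∧ dz, with coefficient
  ∂(coeff of dy∧dz)/∂x - ∂(coeff of dx∧dz)/∂y + ∂(coeff of dx∧dy)/∂z
  = ∂/∂x (0) - ∂/∂y (2*z) + ∂/∂z (0).
Each of these terms simplifies to sums of mixed partials that cancel in pairs. The result is 0 (by equality of mixed partials for smooth functions — Schwarz / Clairaut).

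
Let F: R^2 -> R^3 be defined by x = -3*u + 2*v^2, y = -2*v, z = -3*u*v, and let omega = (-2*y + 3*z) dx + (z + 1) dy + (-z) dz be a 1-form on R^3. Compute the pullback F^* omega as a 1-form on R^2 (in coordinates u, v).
F^* omega = (3*v*(-3*u*v + 9*u - 4)) du + (-9*u^2*v - 36*u*v^2 + 6*u*v + 16*v^2 - 2) dv

Using F^*(f dg) = (f ∘ F) d(g ∘ F), substitute each coordinate x_i by F_i(u, v) in f_i, and replace dx_i by d F_i = (∂F_i/∂u) du + (∂F_i/∂v) dv.
  For the x component: f_1(F) = v*(4 - 9*u); d F_1 = (-3) du + (4*v) dv
  For the y component: f_2(F) = -3*u*v + 1; d F_2 = (0) du + (-2) dv
  For the z component: f_3(F) = 3*u*v; d F_3 = (-3*v) du + (-3*u) dv
Combining and collecting du, dv coefficients:
  coeff of du: 3*v*(-3*u*v + 9*u - 4)
  coeff of dv: -9*u^2*v - 36*u*v^2 + 6*u*v + 16*v^2 - 2
F^* omega = (3*v*(-3*u*v + 9*u - 4)) du + (-9*u^2*v - 36*u*v^2 + 6*u*v + 16*v^2 - 2) dv.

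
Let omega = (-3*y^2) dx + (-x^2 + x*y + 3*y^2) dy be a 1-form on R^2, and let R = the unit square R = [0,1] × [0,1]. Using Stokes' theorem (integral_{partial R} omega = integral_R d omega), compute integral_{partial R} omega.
integral_(partial R) omega = 5/2

Stokes: integral_partial_R omega = integral_R d omega with d omega = (∂Q/∂x - ∂P/∂y) dx ∧ dy.
  ∂Q/∂x = -2*x + y
  ∂P/∂y = -6*y
  integrand = ∂Q/∂x - ∂P/∂y = -2*x + 7*y.
Integrating over R: integral_0^1 integral_0^1 (-2*x + 7*y) dx dy = 5/2.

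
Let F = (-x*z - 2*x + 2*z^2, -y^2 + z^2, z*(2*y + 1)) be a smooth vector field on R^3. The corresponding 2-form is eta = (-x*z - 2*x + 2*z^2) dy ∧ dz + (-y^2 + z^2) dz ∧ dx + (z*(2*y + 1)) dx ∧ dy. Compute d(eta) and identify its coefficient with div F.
d(eta) = (-z - 1) dx ∧ dy ∧ dz; div F = -z - 1

For a 2-form in R^3 of the form above, applying d gives a 3-form with coefficient ∂P/∂x + ∂Q/∂y + ∂R/∂z:
  ∂P/∂x = -z - 2
  ∂Q/∂y = -2*y
  ∂R/∂z = 2*y + 1
Sum = -z - 1, which is exactly div F.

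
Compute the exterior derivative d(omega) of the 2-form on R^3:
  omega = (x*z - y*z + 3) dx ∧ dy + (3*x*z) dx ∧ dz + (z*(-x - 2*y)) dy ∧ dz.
d(omega) = (x - y - z) dx ∧ dy ∧ dz

For a 2-form omega = sum_{i<j} g_{ij} dx_i ∧ dx_j, the exterior derivative is
  d(omega) = sum_{i<j} d(g_{ij}) ∧ dx_i ∧ dx_j = sum_{i<j, k} (∂g_{ij}/∂x_k) dx_k ∧ dx_i ∧ dx_j.
Expand each term, using dx_k ∧ dx_i ∧ dx_j = sgn(permutation) dx_{(a)} ∧ dx_{(b)} ∧ dx_{(c)} with (a < b < c) sorted:
  d(x*z - y*z + 3) includes (∂/∂z)(x*z - y*z + 3) dz = (x - y) dz, which multiplied by dx ∧ dy gives (x - y) dx ∧ dy ∧ dz
  d(z*(-x - 2*y)) includes (∂/∂x)(z*(-x - 2*y)) dx = (-z) dx, which multiplied by dy ∧ dz gives (-z) dx ∧ dy ∧ dz
Collecting like 3-forms: d(omega) = (x - y - z) dx ∧ dy ∧ dz.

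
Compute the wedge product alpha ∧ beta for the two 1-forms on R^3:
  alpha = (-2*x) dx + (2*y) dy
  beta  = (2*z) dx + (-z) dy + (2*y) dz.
alpha ∧ beta = (2*z*(x - 2*y)) dx ∧ dy + (-4*x*y) dx ∧ dz + (4*y^2) dy ∧ dz

Distribute the wedge, using dx_i ∧ dx_j = -dx_j ∧ dx_i and dx_i ∧ dx_i = 0. For each pair (i, j) with i < j, the coefficient of dx_i ∧ dx_j in alpha ∧ beta is (alpha_i * beta_j - alpha_j * beta_i). Collecting: alpha ∧ beta = (2*z*(x - 2*y)) dx ∧ dy + (-4*x*y) dx ∧ dz + (4*y^2) dy ∧ dz.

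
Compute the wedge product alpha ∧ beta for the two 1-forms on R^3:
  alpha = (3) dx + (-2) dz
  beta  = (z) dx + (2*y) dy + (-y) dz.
alpha ∧ beta = (6*y) dx ∧ dy + (-3*y + 2*z) dx ∧ dz + (4*y) dy ∧ dz

Distribute the wedge, using dx_i ∧ dx_j = -dx_j ∧ dx_i and dx_i ∧ dx_i = 0. For each pair (i, j) with i < j, the coefficient of dx_i ∧ dx_j in alpha ∧ beta is (alpha_i * beta_j - alpha_j * beta_i). Collecting: alpha ∧ beta = (6*y) dx ∧ dy + (-3*y + 2*z) dx ∧ dz + (4*y) dy ∧ dz.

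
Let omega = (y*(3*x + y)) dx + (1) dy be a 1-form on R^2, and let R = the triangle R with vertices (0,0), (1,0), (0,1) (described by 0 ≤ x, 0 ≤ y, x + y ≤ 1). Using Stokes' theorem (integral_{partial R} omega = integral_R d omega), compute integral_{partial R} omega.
integral_(partial R) omega = -5/6

Stokes: integral_partial_R omega = integral_R d omega with d omega = (∂Q/∂x - ∂P/∂y) dx ∧ dy.
  ∂Q/∂x = 0
  ∂P/∂y = 3*x + 2*y
  integrand = ∂Q/∂x - ∂P/∂y = -3*x - 2*y.
Integrating over R: integral_0^1 integral_0^{1-x} (-3*x - 2*y) dy dx = -5/6.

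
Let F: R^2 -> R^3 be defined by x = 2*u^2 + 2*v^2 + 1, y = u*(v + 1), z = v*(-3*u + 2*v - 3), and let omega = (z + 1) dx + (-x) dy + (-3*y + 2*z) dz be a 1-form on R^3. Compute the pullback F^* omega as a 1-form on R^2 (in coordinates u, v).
F^* omega = (-14*u^2*v - 2*u^2 + 35*u*v^2 - 3*u*v + 4*u - 14*v^3 + 16*v^2 - v - 1) du + (-2*u^3 + 27*u^2*v + 9*u^2 - 62*u*v^2 + 33*u*v + 8*u + 24*v^3 - 48*v^2 + 22*v) dv

Using F^*(f dg) = (f ∘ F) d(g ∘ F), substitute each coordinate x_i by F_i(u, v) in f_i, and replace dx_i by d F_i = (∂F_i/∂u) du + (∂F_i/∂v) dv.
  For the x component: f_1(F) = -3*u*v + 2*v^2 - 3*v + 1; d F_1 = (4*u) du + (4*v) dv
  For the y component: f_2(F) = -2*u^2 - 2*v^2 - 1; d F_2 = (v + 1) du + (u) dv
  For the z component: f_3(F) = -9*u*v - 3*u + 4*v^2 - 6*v; d F_3 = (-3*v) du + (-3*u + 4*v - 3) dv
Combining and collecting du, dv coefficients:
  coeff of du: -14*u^2*v - 2*u^2 + 35*u*v^2 - 3*u*v + 4*u - 14*v^3 + 16*v^2 - v - 1
  coeff of dv: -2*u^3 + 27*u^2*v + 9*u^2 - 62*u*v^2 + 33*u*v + 8*u + 24*v^3 - 48*v^2 + 22*v
F^* omega = (-14*u^2*v - 2*u^2 + 35*u*v^2 - 3*u*v + 4*u - 14*v^3 + 16*v^2 - v - 1) du + (-2*u^3 + 27*u^2*v + 9*u^2 - 62*u*v^2 + 33*u*v + 8*u + 24*v^3 - 48*v^2 + 22*v) dv.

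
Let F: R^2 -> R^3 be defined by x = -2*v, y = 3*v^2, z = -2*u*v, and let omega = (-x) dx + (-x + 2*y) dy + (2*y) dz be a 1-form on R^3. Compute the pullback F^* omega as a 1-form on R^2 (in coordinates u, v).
F^* omega = (-12*v^3) du + (4*v*(-3*u*v + 9*v^2 + 3*v - 1)) dv

Using F^*(f dg) = (f ∘ F) d(g ∘ F), substitute each coordinate x_i by F_i(u, v) in f_i, and replace dx_i by d F_i = (∂F_i/∂u) du + (∂F_i/∂v) dv.
  For the x component: f_1(F) = 2*v; d F_1 = (0) du + (-2) dv
  For the y component: f_2(F) = 2*v*(3*v + 1); d F_2 = (0) du + (6*v) dv
  For the z component: f_3(F) = 6*v^2; d F_3 = (-2*v) du + (-2*u) dv
Combining and collecting du, dv coefficients:
  coeff of du: -12*v^3
  coeff of dv: 4*v*(-3*u*v + 9*v^2 + 3*v - 1)
F^* omega = (-12*v^3) du + (4*v*(-3*u*v + 9*v^2 + 3*v - 1)) dv.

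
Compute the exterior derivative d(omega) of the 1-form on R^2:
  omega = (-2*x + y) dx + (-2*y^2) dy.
d(omega) = (-1) dx ∧ dy

For a 1-form omega = sum_i f_i dx_i, the exterior derivative is
  d(omega) = sum_{i < j} (∂f_j/∂x_i - ∂f_i/∂x_j) dx_i ∧ dx_j.
  coefficient of dx ∧ dy: ∂f_2/∂x - ∂f_1/∂y = ∂(-2*y^2)/∂x - ∂(-2*x + y)/∂y = -1
Assembling: d(omega) = (-1) dx ∧ dy.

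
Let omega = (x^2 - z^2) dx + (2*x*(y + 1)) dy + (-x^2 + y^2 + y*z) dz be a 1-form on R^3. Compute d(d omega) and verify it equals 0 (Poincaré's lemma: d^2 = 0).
d(d omega) = 0

Step 1: d omega = sum_{i<j} (∂f_j/∂x_i - ∂f_i/∂x_j) dx_i ∧ dx_j:
  coeff of dx ∧ dy: 2*y + 2
  coeff of dx ∧ dz: -2*x + 2*z
  coeff of dy ∧ dz: 2*y + z
Step 2: Apply d again to each 2-form coefficient. The only possible 3-form in R^3 is dx ∧ dy ∧ dz, with coefficient
  ∂(coeff of dy∧dz)/∂x - ∂(coeff of dx∧dz)/∂y + ∂(coeff of dx∧dy)/∂z
  = ∂/∂x (2*y + z) - ∂/∂y (-2*x + 2*z) + ∂/∂z (2*y + 2).
Each of these terms simplifies to sums of mixed partials that cancel in pairs. The result is 0 (by equality of mixed partials for smooth functions — Schwarz / Clairaut).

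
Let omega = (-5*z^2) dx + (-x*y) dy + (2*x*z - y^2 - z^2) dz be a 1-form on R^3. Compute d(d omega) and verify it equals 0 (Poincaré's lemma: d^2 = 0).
d(d omega) = 0

Step 1: d omega = sum_{i<j} (∂f_j/∂x_i - ∂f_i/∂x_j) dx_i ∧ dx_j:
  coeff of dx ∧ dy: -y
  coeff of dx ∧ dz: 12*z
  coeff of dy ∧ dz: -2*y
Step 2: Apply d again to each 2-form coefficient. The only possible 3-form in R^3 is dx ∧ dy ∧ dz, with coefficient
  ∂(coeff of dy∧dz)/∂x - ∂(coeff of dx∧dz)/∂y + ∂(coeff of dx∧dy)/∂z
  = ∂/∂x (-2*y) - ∂/∂y (12*z) + ∂/∂z (-y).
Each of these terms simplifies to sums of mixed partials that cancel in pairs. The result is 0 (by equality of mixed partials for smooth functions — Schwarz / Clairaut).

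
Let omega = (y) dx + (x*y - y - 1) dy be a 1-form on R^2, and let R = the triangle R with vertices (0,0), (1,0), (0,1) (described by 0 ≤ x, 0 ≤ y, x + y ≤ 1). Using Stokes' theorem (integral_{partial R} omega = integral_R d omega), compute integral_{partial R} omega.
integral_(partial R) omega = -1/3

Stokes: integral_partial_R omega = integral_R d omega with d omega = (∂Q/∂x - ∂P/∂y) dx ∧ dy.
  ∂Q/∂x = y
  ∂P/∂y = 1
  integrand = ∂Q/∂x - ∂P/∂y = y - 1.
Integrating over R: integral_0^1 integral_0^{1-x} (y - 1) dy dx = -1/3.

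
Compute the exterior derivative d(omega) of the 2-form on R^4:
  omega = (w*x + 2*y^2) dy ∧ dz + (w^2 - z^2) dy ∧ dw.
d(omega) = (w) dx ∧ dy ∧ dz + (x + 2*z) dy ∧ dz ∧ dw

For a 2-form omega = sum_{i<j} g_{ij} dx_i ∧ dx_j, the exterior derivative is
  d(omega) = sum_{i<j} d(g_{ij}) ∧ dx_i ∧ dx_j = sum_{i<j, k} (∂g_{ij}/∂x_k) dx_k ∧ dx_i ∧ dx_j.
Expand each term, using dx_k ∧ dx_i ∧ dx_j = sgn(permutation) dx_{(a)} ∧ dx_{(b)} ∧ dx_{(c)} with (a < b < c) sorted:
  d(w*x + 2*y^2) includes (∂/∂x)(w*x + 2*y^2) dx = (w) dx, which multiplied by dy ∧ dz gives (w) dx ∧ dy ∧ dz
  d(w*x + 2*y^2) includes (∂/∂w)(w*x + 2*y^2) dw = (x) dw, which multiplied by dy ∧ dz gives (x) dy ∧ dz ∧ dw
  d(w^2 - z^2) includes (∂/∂z)(w^2 - z^2) dz = (-2*z) dz, which multiplied by dy ∧ dw gives (2*z) dy ∧ dz ∧ dw
Collecting like 3-forms: d(omega) = (w) dx ∧ dy ∧ dz + (x + 2*z) dy ∧ dz ∧ dw.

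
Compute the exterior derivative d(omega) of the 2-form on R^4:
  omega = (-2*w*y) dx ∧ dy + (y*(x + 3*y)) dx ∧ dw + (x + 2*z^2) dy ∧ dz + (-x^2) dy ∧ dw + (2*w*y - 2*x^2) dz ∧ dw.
d(omega) = (-3*x - 8*y) dx ∧ dy ∧ dw + (1) dx ∧ dy ∧ dz + (-4*x) dx ∧ dz ∧ dw + (2*w) dy ∧ dz ∧ dw

For a 2-form omega = sum_{i<j} g_{ij} dx_i ∧ dx_j, the exterior derivative is
  d(omega) = sum_{i<j} d(g_{ij}) ∧ dx_i ∧ dx_j = sum_{i<j, k} (∂g_{ij}/∂x_k) dx_k ∧ dx_i ∧ dx_j.
Expand each term, using dx_k ∧ dx_i ∧ dx_j = sgn(permutation) dx_{(a)} ∧ dx_{(b)} ∧ dx_{(c)} with (a < b < c) sorted:
  d(-2*w*y) includes (∂/∂w)(-2*w*y) dw = (-2*y) dw, which multiplied by dx ∧ dy gives (-2*y) dx ∧ dy ∧ dw
  d(y*(x + 3*y)) includes (∂/∂y)(y*(x + 3*y)) dy = (x + 6*y) dy, which multiplied by dx ∧ dw gives (-x - 6*y) dx ∧ dy ∧ dw
  d(x + 2*z^2) includes (∂/∂x)(x + 2*z^2) dx = (1) dx, which multiplied by dy ∧ dz gives (1) dx ∧ dy ∧ dz
  d(-x^2) includes (∂/∂x)(-x^2) dx = (-2*x) dx, which multiplied by dy ∧ dw gives (-2*x) dx ∧ dy ∧ dw
  d(2*w*y - 2*x^2) includes (∂/∂x)(2*w*y - 2*x^2) dx = (-4*x) dx, which multiplied by dz ∧ dw gives (-4*x) dx ∧ dz ∧ dw
  d(2*w*y - 2*x^2) includes (∂/∂y)(2*w*y - 2*x^2) dy = (2*w) dy, which multiplied by dz ∧ dw gives (2*w) dy ∧ dz ∧ dw
Collecting like 3-forms: d(omega) = (-3*x - 8*y) dx ∧ dy ∧ dw + (1) dx ∧ dy ∧ dz + (-4*x) dx ∧ dz ∧ dw + (2*w) dy ∧ dz ∧ dw.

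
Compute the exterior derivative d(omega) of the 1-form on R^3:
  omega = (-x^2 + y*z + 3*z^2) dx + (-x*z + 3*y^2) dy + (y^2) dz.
d(omega) = (-2*z) dx ∧ dy + (-y - 6*z) dx ∧ dz + (x + 2*y) dy ∧ dz

For a 1-form omega = sum_i f_i dx_i, the exterior derivative is
  d(omega) = sum_{i < j} (∂f_j/∂x_i - ∂f_i/∂x_j) dx_i ∧ dx_j.
  coefficient of dx ∧ dy: ∂f_2/∂x - ∂f_1/∂y = ∂(-x*z + 3*y^2)/∂x - ∂(-x^2 + y*z + 3*z^2)/∂y = -2*z
  coefficient of dx ∧ dz: ∂f_3/∂x - ∂f_1/∂z = ∂(y^2)/∂x - ∂(-x^2 + y*z + 3*z^2)/∂z = -y - 6*z
  coefficient of dy ∧ dz: ∂f_3/∂y - ∂f_2/∂z = ∂(y^2)/∂y - ∂(-x*z + 3*y^2)/∂z = x + 2*y
Assembling: d(omega) = (-2*z) dx ∧ dy + (-y - 6*z) dx ∧ dz + (x + 2*y) dy ∧ dz.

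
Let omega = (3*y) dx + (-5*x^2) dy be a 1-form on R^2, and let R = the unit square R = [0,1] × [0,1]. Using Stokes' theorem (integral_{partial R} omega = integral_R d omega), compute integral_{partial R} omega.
integral_(partial R) omega = -8

Stokes: integral_partial_R omega = integral_R d omega with d omega = (∂Q/∂x - ∂P/∂y) dx ∧ dy.
  ∂Q/∂x = -10*x
  ∂P/∂y = 3
  integrand = ∂Q/∂x - ∂P/∂y = -10*x - 3.
Integrating over R: integral_0^1 integral_0^1 (-10*x - 3) dx dy = -8.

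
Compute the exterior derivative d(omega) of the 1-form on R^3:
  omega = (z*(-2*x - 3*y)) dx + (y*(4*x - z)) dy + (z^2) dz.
d(omega) = (4*y + 3*z) dx ∧ dy + (2*x + 3*y) dx ∧ dz + (y) dy ∧ dz

For a 1-form omega = sum_i f_i dx_i, the exterior derivative is
  d(omega) = sum_{i < j} (∂f_j/∂x_i - ∂f_i/∂x_j) dx_i ∧ dx_j.
  coefficient of dx ∧ dy: ∂f_2/∂x - ∂f_1/∂y = ∂(y*(4*x - z))/∂x - ∂(z*(-2*x - 3*y))/∂y = 4*y + 3*z
  coefficient of dx ∧ dz: ∂f_3/∂x - ∂f_1/∂z = ∂(z^2)/∂x - ∂(z*(-2*x - 3*y))/∂z = 2*x + 3*y
  coefficient of dy ∧ dz: ∂f_3/∂y - ∂f_2/∂z = ∂(z^2)/∂y - ∂(y*(4*x - z))/∂z = y
Assembling: d(omega) = (4*y + 3*z) dx ∧ dy + (2*x + 3*y) dx ∧ dz + (y) dy ∧ dz.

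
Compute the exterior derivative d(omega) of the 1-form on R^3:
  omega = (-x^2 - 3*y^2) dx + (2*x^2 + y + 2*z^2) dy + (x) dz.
d(omega) = (4*x + 6*y) dx ∧ dy + (1) dx ∧ dz + (-4*z) dy ∧ dz

For a 1-form omega = sum_i f_i dx_i, the exterior derivative is
  d(omega) = sum_{i < j} (∂f_j/∂x_i - ∂f_i/∂x_j) dx_i ∧ dx_j.
  coefficient of dx ∧ dy: ∂f_2/∂x - ∂f_1/∂y = ∂(2*x^2 + y + 2*z^2)/∂x - ∂(-x^2 - 3*y^2)/∂y = 4*x + 6*y
  coefficient of dx ∧ dz: ∂f_3/∂x - ∂f_1/∂z = ∂(x)/∂x - ∂(-x^2 - 3*y^2)/∂z = 1
  coefficient of dy ∧ dz: ∂f_3/∂y - ∂f_2/∂z = ∂(x)/∂y - ∂(2*x^2 + y + 2*z^2)/∂z = -4*z
Assembling: d(omega) = (4*x + 6*y) dx ∧ dy + (1) dx ∧ dz + (-4*z) dy ∧ dz.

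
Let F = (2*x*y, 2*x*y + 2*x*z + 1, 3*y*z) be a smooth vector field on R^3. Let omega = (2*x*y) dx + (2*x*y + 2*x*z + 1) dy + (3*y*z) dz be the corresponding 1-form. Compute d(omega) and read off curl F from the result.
d(omega) = (-2*x + 3*z) dy ∧ dz + (0) dz ∧ dx + (-2*x + 2*y + 2*z) dx ∧ dy; curl F = (-2*x + 3*z, 0, -2*x + 2*y + 2*z)

d omega = sum_{i<j} (∂f_j/∂x_i - ∂f_i/∂x_j) dx_i ∧ dx_j. Under the identification (dy ∧ dz, dz ∧ dx, dx ∧ dy) ↔ (e_x, e_y, e_z), the coefficients are exactly the components of curl F. Compute:
  ∂R/∂y - ∂Q/∂z = (3*z) - (2*x) = -2*x + 3*z
  ∂P/∂z - ∂R/∂x = (0) - (0) = 0
  ∂Q/∂x - ∂P/∂y = (2*y + 2*z) - (2*x) = -2*x + 2*y + 2*z.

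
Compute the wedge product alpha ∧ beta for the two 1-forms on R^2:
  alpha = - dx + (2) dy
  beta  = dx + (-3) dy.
alpha ∧ beta = (1) dx ∧ dy

Distribute the wedge, using dx_i ∧ dx_j = -dx_j ∧ dx_i and dx_i ∧ dx_i = 0. For each pair (i, j) with i < j, the coefficient of dx_i ∧ dx_j in alpha ∧ beta is (alpha_i * beta_j - alpha_j * beta_i). Collecting: alpha ∧ beta = (1) dx ∧ dy.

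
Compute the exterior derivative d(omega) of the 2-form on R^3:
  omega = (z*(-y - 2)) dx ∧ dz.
d(omega) = (z) dx ∧ dy ∧ dz

For a 2-form omega = sum_{i<j} g_{ij} dx_i ∧ dx_j, the exterior derivative is
  d(omega) = sum_{i<j} d(g_{ij}) ∧ dx_i ∧ dx_j = sum_{i<j, k} (∂g_{ij}/∂x_k) dx_k ∧ dx_i ∧ dx_j.
Expand each term, using dx_k ∧ dx_i ∧ dx_j = sgn(permutation) dx_{(a)} ∧ dx_{(b)} ∧ dx_{(c)} with (a < b < c) sorted:
  d(z*(-y - 2)) includes (∂/∂y)(z*(-y - 2)) dy = (-z) dy, which multiplied by dx ∧ dz gives (z) dx ∧ dy ∧ dz
Collecting like 3-forms: d(omega) = (z) dx ∧ dy ∧ dz.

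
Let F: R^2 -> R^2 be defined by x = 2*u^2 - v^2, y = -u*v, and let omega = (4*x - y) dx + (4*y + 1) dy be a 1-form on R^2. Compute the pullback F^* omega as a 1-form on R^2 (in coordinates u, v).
F^* omega = (32*u^3 + 4*u^2*v - 12*u*v^2 - v) du + (-12*u^2*v - 2*u*v^2 - u + 8*v^3) dv

Using F^*(f dg) = (f ∘ F) d(g ∘ F), substitute each coordinate x_i by F_i(u, v) in f_i, and replace dx_i by d F_i = (∂F_i/∂u) du + (∂F_i/∂v) dv.
  For the x component: f_1(F) = 8*u^2 + u*v - 4*v^2; d F_1 = (4*u) du + (-2*v) dv
  For the y component: f_2(F) = -4*u*v + 1; d F_2 = (-v) du + (-u) dv
Combining and collecting du, dv coefficients:
  coeff of du: 32*u^3 + 4*u^2*v - 12*u*v^2 - v
  coeff of dv: -12*u^2*v - 2*u*v^2 - u + 8*v^3
F^* omega = (32*u^3 + 4*u^2*v - 12*u*v^2 - v) du + (-12*u^2*v - 2*u*v^2 - u + 8*v^3) dv.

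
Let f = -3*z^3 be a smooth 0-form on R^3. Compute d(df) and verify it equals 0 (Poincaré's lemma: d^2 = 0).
d(df) = 0

Step 1: df = sum_i (∂f/∂x_i) dx_i = (0) dx + (0) dy + (-9*z^2) dz.
Step 2: Apply d again. Using the 1-form formula, the coefficient of dx ∧ dy in d(df) is ∂^2 f/∂x ∂y - ∂^2 f/∂y ∂x = (0) - (0) = 0 (equality of mixed partials for smooth f).
Similarly for dx ∧ dz and dy ∧ dz — all coefficients vanish. So d(df) = 0.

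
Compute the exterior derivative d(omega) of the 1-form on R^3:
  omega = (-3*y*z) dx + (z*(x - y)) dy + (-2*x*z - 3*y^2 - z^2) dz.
d(omega) = (4*z) dx ∧ dy + (3*y - 2*z) dx ∧ dz + (-x - 5*y) dy ∧ dz

For a 1-form omega = sum_i f_i dx_i, the exterior derivative is
  d(omega) = sum_{i < j} (∂f_j/∂x_i - ∂f_i/∂x_j) dx_i ∧ dx_j.
  coefficient of dx ∧ dy: ∂f_2/∂x - ∂f_1/∂y = ∂(z*(x - y))/∂x - ∂(-3*y*z)/∂y = 4*z
  coefficient of dx ∧ dz: ∂f_3/∂x - ∂f_1/∂z = ∂(-2*x*z - 3*y^2 - z^2)/∂x - ∂(-3*y*z)/∂z = 3*y - 2*z
  coefficient of dy ∧ dz: ∂f_3/∂y - ∂f_2/∂z = ∂(-2*x*z - 3*y^2 - z^2)/∂y - ∂(z*(x - y))/∂z = -x - 5*y
Assembling: d(omega) = (4*z) dx ∧ dy + (3*y - 2*z) dx ∧ dz + (-x - 5*y) dy ∧ dz.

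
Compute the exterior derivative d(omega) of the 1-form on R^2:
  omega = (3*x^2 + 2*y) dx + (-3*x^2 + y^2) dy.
d(omega) = (-6*x - 2) dx ∧ dy

For a 1-form omega = sum_i f_i dx_i, the exterior derivative is
  d(omega) = sum_{i < j} (∂f_j/∂x_i - ∂f_i/∂x_j) dx_i ∧ dx_j.
  coefficient of dx ∧ dy: ∂f_2/∂x - ∂f_1/∂y = ∂(-3*x^2 + y^2)/∂x - ∂(3*x^2 + 2*y)/∂y = -6*x - 2
Assembling: d(omega) = (-6*x - 2) dx ∧ dy.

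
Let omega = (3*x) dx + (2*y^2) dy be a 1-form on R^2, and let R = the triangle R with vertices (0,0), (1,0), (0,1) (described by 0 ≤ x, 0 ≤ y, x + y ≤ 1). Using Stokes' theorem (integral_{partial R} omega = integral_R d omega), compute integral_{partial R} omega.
integral_(partial R) omega = 0

Stokes: integral_partial_R omega = integral_R d omega with d omega = (∂Q/∂x - ∂P/∂y) dx ∧ dy.
  ∂Q/∂x = 0
  ∂P/∂y = 0
  integrand = ∂Q/∂x - ∂P/∂y = 0.
Integrating over R: integral_0^1 integral_0^{1-x} (0) dy dx = 0.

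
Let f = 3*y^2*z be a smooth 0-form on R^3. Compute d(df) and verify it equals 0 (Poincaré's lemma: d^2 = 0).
d(df) = 0

Step 1: df = sum_i (∂f/∂x_i) dx_i = (0) dx + (6*y*z) dy + (3*y^2) dz.
Step 2: Apply d again. Using the 1-form formula, the coefficient of dx ∧ dy in d(df) is ∂^2 f/∂x ∂y - ∂^2 f/∂y ∂x = (0) - (0) = 0 (equality of mixed partials for smooth f).
Similarly for dx ∧ dz and dy ∧ dz — all coefficients vanish. So d(df) = 0.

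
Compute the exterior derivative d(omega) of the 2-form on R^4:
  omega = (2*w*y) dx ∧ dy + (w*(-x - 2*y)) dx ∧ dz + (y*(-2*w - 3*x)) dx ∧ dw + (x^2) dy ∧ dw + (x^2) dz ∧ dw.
d(omega) = (2*w + 5*x + 2*y) dx ∧ dy ∧ dw + (2*w) dx ∧ dy ∧ dz + (x - 2*y) dx ∧ dz ∧ dw

For a 2-form omega = sum_{i<j} g_{ij} dx_i ∧ dx_j, the exterior derivative is
  d(omega) = sum_{i<j} d(g_{ij}) ∧ dx_i ∧ dx_j = sum_{i<j, k} (∂g_{ij}/∂x_k) dx_k ∧ dx_i ∧ dx_j.
Expand each term, using dx_k ∧ dx_i ∧ dx_j = sgn(permutation) dx_{(a)} ∧ dx_{(b)} ∧ dx_{(c)} with (a < b < c) sorted:
  d(2*w*y) includes (∂/∂w)(2*w*y) dw = (2*y) dw, which multiplied by dx ∧ dy gives (2*y) dx ∧ dy ∧ dw
  d(w*(-x - 2*y)) includes (∂/∂y)(w*(-x - 2*y)) dy = (-2*w) dy, which multiplied by dx ∧ dz gives (2*w) dx ∧ dy ∧ dz
  d(w*(-x - 2*y)) includes (∂/∂w)(w*(-x - 2*y)) dw = (-x - 2*y) dw, which multiplied by dx ∧ dz gives (-x - 2*y) dx ∧ dz ∧ dw
  d(y*(-2*w - 3*x)) includes (∂/∂y)(y*(-2*w - 3*x)) dy = (-2*w - 3*x) dy, which multiplied by dx ∧ dw gives (2*w + 3*x) dx ∧ dy ∧ dw
  d(x^2) includes (∂/∂x)(x^2) dx = (2*x) dx, which multiplied by dy ∧ dw gives (2*x) dx ∧ dy ∧ dw
  d(x^2) includes (∂/∂x)(x^2) dx = (2*x) dx, which multiplied by dz ∧ dw gives (2*x) dx ∧ dz ∧ dw
Collecting like 3-forms: d(omega) = (2*w + 5*x + 2*y) dx ∧ dy ∧ dw + (2*w) dx ∧ dy ∧ dz + (x - 2*y) dx ∧ dz ∧ dw.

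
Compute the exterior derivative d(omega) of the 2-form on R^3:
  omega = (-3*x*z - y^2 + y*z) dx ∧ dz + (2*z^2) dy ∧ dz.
d(omega) = (2*y - z) dx ∧ dy ∧ dz

For a 2-form omega = sum_{i<j} g_{ij} dx_i ∧ dx_j, the exterior derivative is
  d(omega) = sum_{i<j} d(g_{ij}) ∧ dx_i ∧ dx_j = sum_{i<j, k} (∂g_{ij}/∂x_k) dx_k ∧ dx_i ∧ dx_j.
Expand each term, using dx_k ∧ dx_i ∧ dx_j = sgn(permutation) dx_{(a)} ∧ dx_{(b)} ∧ dx_{(c)} with (a < b < c) sorted:
  d(-3*x*z - y^2 + y*z) includes (∂/∂y)(-3*x*z - y^2 + y*z) dy = (-2*y + z) dy, which multiplied by dx ∧ dz gives (2*y - z) dx ∧ dy ∧ dz
Collecting like 3-forms: d(omega) = (2*y - z) dx ∧ dy ∧ dz.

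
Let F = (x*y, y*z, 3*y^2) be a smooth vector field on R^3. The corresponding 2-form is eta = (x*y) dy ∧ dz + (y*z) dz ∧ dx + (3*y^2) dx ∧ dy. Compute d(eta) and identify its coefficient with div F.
d(eta) = (y + z) dx ∧ dy ∧ dz; div F = y + z

For a 2-form in R^3 of the form above, applying d gives a 3-form with coefficient ∂P/∂x + ∂Q/∂y + ∂R/∂z:
  ∂P/∂x = y
  ∂Q/∂y = z
  ∂R/∂z = 0
Sum = y + z, which is exactly div F.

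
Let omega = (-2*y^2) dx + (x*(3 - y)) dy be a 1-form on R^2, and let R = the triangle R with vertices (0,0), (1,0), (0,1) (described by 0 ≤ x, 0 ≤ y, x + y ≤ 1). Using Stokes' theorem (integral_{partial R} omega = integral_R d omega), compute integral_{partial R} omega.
integral_(partial R) omega = 2

Stokes: integral_partial_R omega = integral_R d omega with d omega = (∂Q/∂x - ∂P/∂y) dx ∧ dy.
  ∂Q/∂x = 3 - y
  ∂P/∂y = -4*y
  integrand = ∂Q/∂x - ∂P/∂y = 3*y + 3.
Integrating over R: integral_0^1 integral_0^{1-x} (3*y + 3) dy dx = 2.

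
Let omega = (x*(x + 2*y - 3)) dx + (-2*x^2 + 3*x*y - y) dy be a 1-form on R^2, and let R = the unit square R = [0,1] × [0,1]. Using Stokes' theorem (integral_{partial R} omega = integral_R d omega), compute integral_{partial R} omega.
integral_(partial R) omega = -3/2

Stokes: integral_partial_R omega = integral_R d omega with d omega = (∂Q/∂x - ∂P/∂y) dx ∧ dy.
  ∂Q/∂x = -4*x + 3*y
  ∂P/∂y = 2*x
  integrand = ∂Q/∂x - ∂P/∂y = -6*x + 3*y.
Integrating over R: integral_0^1 integral_0^1 (-6*x + 3*y) dx dy = -3/2.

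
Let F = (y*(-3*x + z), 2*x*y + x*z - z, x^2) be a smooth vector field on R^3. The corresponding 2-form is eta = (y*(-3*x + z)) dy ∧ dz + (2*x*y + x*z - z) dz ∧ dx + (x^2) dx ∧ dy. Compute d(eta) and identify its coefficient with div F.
d(eta) = (2*x - 3*y) dx ∧ dy ∧ dz; div F = 2*x - 3*y

For a 2-form in R^3 of the form above, applying d gives a 3-form with coefficient ∂P/∂x + ∂Q/∂y + ∂R/∂z:
  ∂P/∂x = -3*y
  ∂Q/∂y = 2*x
  ∂R/∂z = 0
Sum = 2*x - 3*y, which is exactly div F.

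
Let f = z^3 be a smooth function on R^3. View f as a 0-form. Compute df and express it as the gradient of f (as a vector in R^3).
df = (0) dx + (0) dy + (3*z^2) dz; grad f = (0, 0, 3*z^2)

For a 0-form f, d f = (∂f/∂x) dx + (∂f/∂y) dy + (∂f/∂z) dz. The components of the vector representation are exactly the entries of grad f in Cartesian coordinates:
  ∂f/∂x = 0
  ∂f/∂y = 0
  ∂f/∂z = 3*z^2.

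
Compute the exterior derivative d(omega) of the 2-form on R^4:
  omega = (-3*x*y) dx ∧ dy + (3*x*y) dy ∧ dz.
d(omega) = (3*y) dx ∧ dy ∧ dz

For a 2-form omega = sum_{i<j} g_{ij} dx_i ∧ dx_j, the exterior derivative is
  d(omega) = sum_{i<j} d(g_{ij}) ∧ dx_i ∧ dx_j = sum_{i<j, k} (∂g_{ij}/∂x_k) dx_k ∧ dx_i ∧ dx_j.
Expand each term, using dx_k ∧ dx_i ∧ dx_j = sgn(permutation) dx_{(a)} ∧ dx_{(b)} ∧ dx_{(c)} with (a < b < c) sorted:
  d(3*x*y) includes (∂/∂x)(3*x*y) dx = (3*y) dx, which multiplied by dy ∧ dz gives (3*y) dx ∧ dy ∧ dz
Collecting like 3-forms: d(omega) = (3*y) dx ∧ dy ∧ dz.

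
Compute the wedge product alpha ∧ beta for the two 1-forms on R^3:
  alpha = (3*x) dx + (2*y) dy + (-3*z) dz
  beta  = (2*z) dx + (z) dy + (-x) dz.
alpha ∧ beta = (z*(3*x - 4*y)) dx ∧ dy + (-3*x^2 + 6*z^2) dx ∧ dz + (-2*x*y + 3*z^2) dy ∧ dz

Distribute the wedge, using dx_i ∧ dx_j = -dx_j ∧ dx_i and dx_i ∧ dx_i = 0. For each pair (i, j) with i < j, the coefficient of dx_i ∧ dx_j in alpha ∧ beta is (alpha_i * beta_j - alpha_j * beta_i). Collecting: alpha ∧ beta = (z*(3*x - 4*y)) dx ∧ dy + (-3*x^2 + 6*z^2) dx ∧ dz + (-2*x*y + 3*z^2) dy ∧ dz.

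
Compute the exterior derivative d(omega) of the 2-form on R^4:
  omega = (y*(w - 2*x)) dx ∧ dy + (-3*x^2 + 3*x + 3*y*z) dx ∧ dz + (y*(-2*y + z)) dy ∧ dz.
d(omega) = (y) dx ∧ dy ∧ dw + (-3*z) dx ∧ dy ∧ dz

For a 2-form omega = sum_{i<j} g_{ij} dx_i ∧ dx_j, the exterior derivative is
  d(omega) = sum_{i<j} d(g_{ij}) ∧ dx_i ∧ dx_j = sum_{i<j, k} (∂g_{ij}/∂x_k) dx_k ∧ dx_i ∧ dx_j.
Expand each term, using dx_k ∧ dx_i ∧ dx_j = sgn(permutation) dx_{(a)} ∧ dx_{(b)} ∧ dx_{(c)} with (a < b < c) sorted:
  d(y*(w - 2*x)) includes (∂/∂w)(y*(w - 2*x)) dw = (y) dw, which multiplied by dx ∧ dy gives (y) dx ∧ dy ∧ dw
  d(-3*x^2 + 3*x + 3*y*z) includes (∂/∂y)(-3*x^2 + 3*x + 3*y*z) dy = (3*z) dy, which multiplied by dx ∧ dz gives (-3*z) dx ∧ dy ∧ dz
Collecting like 3-forms: d(omega) = (y) dx ∧ dy ∧ dw + (-3*z) dx ∧ dy ∧ dz.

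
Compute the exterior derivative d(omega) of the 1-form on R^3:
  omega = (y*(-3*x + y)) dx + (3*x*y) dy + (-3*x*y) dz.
d(omega) = (3*x + y) dx ∧ dy + (-3*y) dx ∧ dz + (-3*x) dy ∧ dz

For a 1-form omega = sum_i f_i dx_i, the exterior derivative is
  d(omega) = sum_{i < j} (∂f_j/∂x_i - ∂f_i/∂x_j) dx_i ∧ dx_j.
  coefficient of dx ∧ dy: ∂f_2/∂x - ∂f_1/∂y = ∂(3*x*y)/∂x - ∂(y*(-3*x + y))/∂y = 3*x + y
  coefficient of dx ∧ dz: ∂f_3/∂x - ∂f_1/∂z = ∂(-3*x*y)/∂x - ∂(y*(-3*x + y))/∂z = -3*y
  coefficient of dy ∧ dz: ∂f_3/∂y - ∂f_2/∂z = ∂(-3*x*y)/∂y - ∂(3*x*y)/∂z = -3*x
Assembling: d(omega) = (3*x + y) dx ∧ dy + (-3*y) dx ∧ dz + (-3*x) dy ∧ dz.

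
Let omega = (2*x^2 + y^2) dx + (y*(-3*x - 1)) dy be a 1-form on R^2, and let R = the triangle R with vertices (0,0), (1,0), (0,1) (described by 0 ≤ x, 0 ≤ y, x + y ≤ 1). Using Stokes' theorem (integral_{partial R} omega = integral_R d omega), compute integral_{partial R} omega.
integral_(partial R) omega = -5/6

Stokes: integral_partial_R omega = integral_R d omega with d omega = (∂Q/∂x - ∂P/∂y) dx ∧ dy.
  ∂Q/∂x = -3*y
  ∂P/∂y = 2*y
  integrand = ∂Q/∂x - ∂P/∂y = -5*y.
Integrating over R: integral_0^1 integral_0^{1-x} (-5*y) dy dx = -5/6.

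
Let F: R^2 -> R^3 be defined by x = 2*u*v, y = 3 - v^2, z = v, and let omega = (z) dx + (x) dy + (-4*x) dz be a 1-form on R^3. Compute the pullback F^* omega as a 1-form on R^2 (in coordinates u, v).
F^* omega = (2*v^2) du + (2*u*v*(-2*v - 3)) dv

Using F^*(f dg) = (f ∘ F) d(g ∘ F), substitute each coordinate x_i by F_i(u, v) in f_i, and replace dx_i by d F_i = (∂F_i/∂u) du + (∂F_i/∂v) dv.
  For the x component: f_1(F) = v; d F_1 = (2*v) du + (2*u) dv
  For the y component: f_2(F) = 2*u*v; d F_2 = (0) du + (-2*v) dv
  For the z component: f_3(F) = -8*u*v; d F_3 = (0) du + (1) dv
Combining and collecting du, dv coefficients:
  coeff of du: 2*v^2
  coeff of dv: 2*u*v*(-2*v - 3)
F^* omega = (2*v^2) du + (2*u*v*(-2*v - 3)) dv.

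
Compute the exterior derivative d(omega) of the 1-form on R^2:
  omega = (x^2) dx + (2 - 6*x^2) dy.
d(omega) = (-12*x) dx ∧ dy

For a 1-form omega = sum_i f_i dx_i, the exterior derivative is
  d(omega) = sum_{i < j} (∂f_j/∂x_i - ∂f_i/∂x_j) dx_i ∧ dx_j.
  coefficient of dx ∧ dy: ∂f_2/∂x - ∂f_1/∂y = ∂(2 - 6*x^2)/∂x - ∂(x^2)/∂y = -12*x
Assembling: d(omega) = (-12*x) dx ∧ dy.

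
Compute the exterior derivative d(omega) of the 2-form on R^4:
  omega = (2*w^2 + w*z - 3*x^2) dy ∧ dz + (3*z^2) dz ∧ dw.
d(omega) = (-6*x) dx ∧ dy ∧ dz + (4*w + z) dy ∧ dz ∧ dw

For a 2-form omega = sum_{i<j} g_{ij} dx_i ∧ dx_j, the exterior derivative is
  d(omega) = sum_{i<j} d(g_{ij}) ∧ dx_i ∧ dx_j = sum_{i<j, k} (∂g_{ij}/∂x_k) dx_k ∧ dx_i ∧ dx_j.
Expand each term, using dx_k ∧ dx_i ∧ dx_j = sgn(permutation) dx_{(a)} ∧ dx_{(b)} ∧ dx_{(c)} with (a < b < c) sorted:
  d(2*w^2 + w*z - 3*x^2) includes (∂/∂x)(2*w^2 + w*z - 3*x^2) dx = (-6*x) dx, which multiplied by dy ∧ dz gives (-6*x) dx ∧ dy ∧ dz
  d(2*w^2 + w*z - 3*x^2) includes (∂/∂w)(2*w^2 + w*z - 3*x^2) dw = (4*w + z) dw, which multiplied by dy ∧ dz gives (4*w + z) dy ∧ dz ∧ dw
Collecting like 3-forms: d(omega) = (-6*x) dx ∧ dy ∧ dz + (4*w + z) dy ∧ dz ∧ dw.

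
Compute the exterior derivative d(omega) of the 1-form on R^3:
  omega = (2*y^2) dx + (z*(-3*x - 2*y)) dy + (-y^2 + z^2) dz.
d(omega) = (-4*y - 3*z) dx ∧ dy + (3*x) dy ∧ dz

For a 1-form omega = sum_i f_i dx_i, the exterior derivative is
  d(omega) = sum_{i < j} (∂f_j/∂x_i - ∂f_i/∂x_j) dx_i ∧ dx_j.
  coefficient of dx ∧ dy: ∂f_2/∂x - ∂f_1/∂y = ∂(z*(-3*x - 2*y))/∂x - ∂(2*y^2)/∂y = -4*y - 3*z
  coefficient of dy ∧ dz: ∂f_3/∂y - ∂f_2/∂z = ∂(-y^2 + z^2)/∂y - ∂(z*(-3*x - 2*y))/∂z = 3*x
Assembling: d(omega) = (-4*y - 3*z) dx ∧ dy + (3*x) dy ∧ dz.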